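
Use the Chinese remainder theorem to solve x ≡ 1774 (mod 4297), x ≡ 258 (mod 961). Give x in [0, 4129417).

1965503

Write x = 1774 + 4297·k. Then 4297·k ≡ 258 − 1774 ≡ 406 (mod 961).
Need 4297⁻¹ mod 961. Extended Euclid on (961, 453):
961 = 2·453 + 55
453 = 8·55 + 13
55 = 4·13 + 3
13 = 4·3 + 1
3 = 3·1 + 0
Back-substitute:
1 = 13 − 4·3
1 = −4·55 + 17·13
1 = 17·453 − 140·55
1 = −140·961 + 297·453
4297⁻¹ ≡ 297 (mod 961), so k ≡ 297·406 ≡ 457 (mod 961).
x = 1774 + 4297·457 = 1965503.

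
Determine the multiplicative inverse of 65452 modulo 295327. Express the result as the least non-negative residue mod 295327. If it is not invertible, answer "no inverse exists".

192726

Extended Euclidean algorithm:
295327 = 4*65452 + 33519
65452 = 1*33519 + 31933
33519 = 1*31933 + 1586
31933 = 20*1586 + 213
1586 = 7*213 + 95
213 = 2*95 + 23
95 = 4*23 + 3
23 = 7*3 + 2
3 = 1*2 + 1
2 = 2*1 + 0
Since gcd(65452, 295327) = 1, back-substitute to write 1 as a combination:
1 = 3 − 2
1 = −23 + 8·3
1 = 8·95 − 33·23
1 = −33·213 + 74·95
1 = 74·1586 − 551·213
1 = −551·31933 + 11094·1586
1 = 11094·33519 − 11645·31933
1 = −11645·65452 + 22739·33519
1 = 22739·295327 − 102601·65452
Hence 65452⁻¹ ≡ -102601 ≡ 192726 (mod 295327).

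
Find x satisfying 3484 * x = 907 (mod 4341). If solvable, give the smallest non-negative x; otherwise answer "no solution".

2329

First find gcd(3484, 4341):
4341 = 1*3484 + 857
3484 = 4*857 + 56
857 = 15*56 + 17
56 = 3*17 + 5
17 = 3*5 + 2
5 = 2*2 + 1
2 = 2*1 + 0
gcd = 1, so a unique solution mod 4341 exists.
Back-substitute for the Bézout coefficients:
1 = 5 − 2·2
1 = −2·17 + 7·5
1 = 7·56 − 23·17
1 = −23·857 + 352·56
1 = 352·3484 − 1431·857
1 = −1431·4341 + 1783·3484
So 3484·(1783) ≡ 1 (mod 4341), giving 3484⁻¹ ≡ 1783.
x ≡ 3484⁻¹·907 ≡ 1783·907 ≡ 2329 (mod 4341).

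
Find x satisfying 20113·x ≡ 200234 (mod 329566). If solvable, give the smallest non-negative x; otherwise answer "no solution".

260674

First find gcd(20113, 329566):
329566 = 16·20113 + 7758
20113 = 2·7758 + 4597
7758 = 1·4597 + 3161
4597 = 1·3161 + 1436
3161 = 2·1436 + 289
1436 = 4·289 + 280
289 = 1·280 + 9
280 = 31·9 + 1
9 = 9·1 + 0
gcd = 1, so a unique solution mod 329566 exists.
Back-substitute for the Bézout coefficients:
1 = 280 − 31·9
1 = −31·289 + 32·280
1 = 32·1436 − 159·289
1 = −159·3161 + 350·1436
1 = 350·4597 − 509·3161
1 = −509·7758 + 859·4597
1 = 859·20113 − 2227·7758
1 = −2227·329566 + 36491·20113
So 20113·(36491) ≡ 1 (mod 329566), giving 20113⁻¹ ≡ 36491.
x ≡ 20113⁻¹·200234 ≡ 36491·200234 ≡ 260674 (mod 329566).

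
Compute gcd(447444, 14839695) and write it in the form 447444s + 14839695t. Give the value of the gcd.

Euclidean algorithm:
14839695 = 33×447444 + 74043
447444 = 6×74043 + 3186
74043 = 23×3186 + 765
3186 = 4×765 + 126
765 = 6×126 + 9
126 = 14×9 + 0
gcd(447444, 14839695) = 9.
Express as a combination:
9 = 765 − 6·126
9 = −6·3186 + 25·765
9 = 25·74043 − 581·3186
9 = −581·447444 + 3511·74043
9 = 3511·14839695 − 116444·447444
So 9 = (3511)·14839695 + (-116444)·447444.

9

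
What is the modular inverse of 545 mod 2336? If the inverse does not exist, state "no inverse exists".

1153

Apply the Euclidean algorithm to 2336 and 545:
2336 = 4×545 + 156
545 = 3×156 + 77
156 = 2×77 + 2
77 = 38×2 + 1
2 = 2×1 + 0
The gcd is 1. Working backward:
1 = 77 − 38·2
1 = −38·156 + 77·77
1 = 77·545 − 269·156
1 = −269·2336 + 1153·545
So 545·1153 ≡ 1 (mod 2336).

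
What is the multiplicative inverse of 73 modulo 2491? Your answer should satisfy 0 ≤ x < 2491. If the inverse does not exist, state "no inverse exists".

273

Apply the Euclidean algorithm to 2491 and 73:
2491 = 34*73 + 9
73 = 8*9 + 1
9 = 9*1 + 0
The gcd is 1. Working backward:
1 = 73 − 8·9
1 = −8·2491 + 273·73
So 73·273 ≡ 1 (mod 2491).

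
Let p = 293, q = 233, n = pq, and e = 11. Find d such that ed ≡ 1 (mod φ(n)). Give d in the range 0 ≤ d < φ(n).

φ(n) = (p−1)(q−1) = 292·232 = 67744.
Need d with 11·d ≡ 1 (mod 67744). Apply the extended Euclidean algorithm:
67744 = 6158·11 + 6
11 = 1·6 + 5
6 = 1·5 + 1
5 = 5·1 + 0
Back-substitute:
1 = 6 − 5
1 = −11 + 2·6
1 = 2·67744 − 12317·11
So 11·(-12317) ≡ 1 (mod 67744), hence d ≡ -12317 ≡ 55427 (mod 67744).

55427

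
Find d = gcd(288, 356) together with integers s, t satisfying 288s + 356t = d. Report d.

Repeated division:
356 = 1×288 + 68
288 = 4×68 + 16
68 = 4×16 + 4
16 = 4×4 + 0
gcd(288, 356) = 4.
Back-substituting:
4 = 68 − 4·16
4 = −4·288 + 17·68
4 = 17·356 − 21·288
So 4 = (17)·356 + (-21)·288.

4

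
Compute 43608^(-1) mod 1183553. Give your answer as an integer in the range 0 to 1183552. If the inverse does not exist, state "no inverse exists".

Apply the Euclidean algorithm to 1183553 and 43608:
1183553 = 27×43608 + 6137
43608 = 7×6137 + 649
6137 = 9×649 + 296
649 = 2×296 + 57
296 = 5×57 + 11
57 = 5×11 + 2
11 = 5×2 + 1
2 = 2×1 + 0
Since gcd(43608, 1183553) = 1, back-substitute to write 1 as a combination:
1 = 11 − 5·2
1 = −5·57 + 26·11
1 = 26·296 − 135·57
1 = −135·649 + 296·296
1 = 296·6137 − 2799·649
1 = −2799·43608 + 19889·6137
1 = 19889·1183553 − 539802·43608
Thus 43608·(-539802) ≡ 1 (mod 1183553); reducing, -539802 mod 1183553 = 643751.

643751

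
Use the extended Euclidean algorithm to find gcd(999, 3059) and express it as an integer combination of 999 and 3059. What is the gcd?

Euclidean algorithm:
3059 = 3×999 + 62
999 = 16×62 + 7
62 = 8×7 + 6
7 = 1×6 + 1
6 = 6×1 + 0
gcd(999, 3059) = 1.
Back-substituting:
1 = 7 − 6
1 = −62 + 9·7
1 = 9·999 − 145·62
1 = −145·3059 + 444·999
So 1 = (-145)·3059 + (444)·999.

1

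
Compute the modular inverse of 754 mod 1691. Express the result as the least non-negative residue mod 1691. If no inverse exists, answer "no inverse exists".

231

Run Euclid on (1691, 754):
1691 = 2×754 + 183
754 = 4×183 + 22
183 = 8×22 + 7
22 = 3×7 + 1
7 = 7×1 + 0
The gcd is 1. Working backward:
1 = 22 − 3·7
1 = −3·183 + 25·22
1 = 25·754 − 103·183
1 = −103·1691 + 231·754
So 754·231 ≡ 1 (mod 1691).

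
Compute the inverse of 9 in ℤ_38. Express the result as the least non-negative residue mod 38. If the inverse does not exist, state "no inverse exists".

Run Euclid on (38, 9):
38 = 4·9 + 2
9 = 4·2 + 1
2 = 2·1 + 0
gcd = 1, so the inverse exists. Back-substitute:
1 = 9 − 4·2
1 = −4·38 + 17·9
So 9·17 ≡ 1 (mod 38).

17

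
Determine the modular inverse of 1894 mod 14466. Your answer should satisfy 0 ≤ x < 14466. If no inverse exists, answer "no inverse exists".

Compute gcd(1894, 14466):
14466 = 7×1894 + 1208
1894 = 1×1208 + 686
1208 = 1×686 + 522
686 = 1×522 + 164
522 = 3×164 + 30
164 = 5×30 + 14
30 = 2×14 + 2
14 = 7×2 + 0
The gcd is 2, not 1, hence no inverse exists.

no inverse exists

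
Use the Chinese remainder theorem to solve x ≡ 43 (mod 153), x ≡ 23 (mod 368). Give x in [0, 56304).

9223

Write x = 43 + 153·k. Then 153·k ≡ 23 − 43 ≡ 348 (mod 368).
Need 153⁻¹ mod 368. Extended Euclid on (368, 153):
368 = 2*153 + 62
153 = 2*62 + 29
62 = 2*29 + 4
29 = 7*4 + 1
4 = 4*1 + 0
Back-substitute:
1 = 29 − 7·4
1 = −7·62 + 15·29
1 = 15·153 − 37·62
1 = −37·368 + 89·153
153⁻¹ ≡ 89 (mod 368), so k ≡ 89·348 ≡ 60 (mod 368).
x = 43 + 153·60 = 9223.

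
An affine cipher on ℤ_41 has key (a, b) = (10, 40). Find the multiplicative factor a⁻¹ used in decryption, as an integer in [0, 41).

37

gcd(41, 10) by repeated division:
41 = 4*10 + 1
10 = 10*1 + 0
gcd = 1, so the inverse exists. Back-substitute:
1 = 41 − 4·10
Thus 10·(-4) ≡ 1 (mod 41); reducing, -4 mod 41 = 37.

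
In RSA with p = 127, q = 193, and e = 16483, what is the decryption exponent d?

φ(n) = (p−1)(q−1) = 126·192 = 24192.
Need d with 16483·d ≡ 1 (mod 24192). Apply the extended Euclidean algorithm:
24192 = 1·16483 + 7709
16483 = 2·7709 + 1065
7709 = 7·1065 + 254
1065 = 4·254 + 49
254 = 5·49 + 9
49 = 5·9 + 4
9 = 2·4 + 1
4 = 4·1 + 0
Back-substitute:
1 = 9 − 2·4
1 = −2·49 + 11·9
1 = 11·254 − 57·49
1 = −57·1065 + 239·254
1 = 239·7709 − 1730·1065
1 = −1730·16483 + 3699·7709
1 = 3699·24192 − 5429·16483
So 16483·(-5429) ≡ 1 (mod 24192), hence d ≡ -5429 ≡ 18763 (mod 24192).

18763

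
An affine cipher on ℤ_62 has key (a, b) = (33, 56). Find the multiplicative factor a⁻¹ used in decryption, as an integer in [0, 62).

47

Extended Euclidean algorithm:
62 = 1·33 + 29
33 = 1·29 + 4
29 = 7·4 + 1
4 = 4·1 + 0
The gcd is 1. Working backward:
1 = 29 − 7·4
1 = −7·33 + 8·29
1 = 8·62 − 15·33
Hence 33⁻¹ ≡ -15 ≡ 47 (mod 62).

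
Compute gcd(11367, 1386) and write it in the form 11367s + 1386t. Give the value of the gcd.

9

Euclidean algorithm:
11367 = 8*1386 + 279
1386 = 4*279 + 270
279 = 1*270 + 9
270 = 30*9 + 0
gcd(11367, 1386) = 9.
Working backward:
9 = 279 − 270
9 = −1386 + 5·279
9 = 5·11367 − 41·1386
So 9 = (5)·11367 + (-41)·1386.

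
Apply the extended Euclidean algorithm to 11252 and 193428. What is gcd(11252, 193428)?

4

Apply Euclid's algorithm to 193428 and 11252:
193428 = 17×11252 + 2144
11252 = 5×2144 + 532
2144 = 4×532 + 16
532 = 33×16 + 4
16 = 4×4 + 0
gcd(11252, 193428) = 4.
Working backward:
4 = 532 − 33·16
4 = −33·2144 + 133·532
4 = 133·11252 − 698·2144
4 = −698·193428 + 11999·11252
So 4 = (-698)·193428 + (11999)·11252.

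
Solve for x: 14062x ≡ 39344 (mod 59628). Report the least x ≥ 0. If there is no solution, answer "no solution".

15866

First find gcd(14062, 59628):
59628 = 4×14062 + 3380
14062 = 4×3380 + 542
3380 = 6×542 + 128
542 = 4×128 + 30
128 = 4×30 + 8
30 = 3×8 + 6
8 = 1×6 + 2
6 = 3×2 + 0
gcd = 2 and 2 | 39344, so solutions exist. Divide through by 2: 7031x ≡ 19672 (mod 29814).
Now find 7031⁻¹ mod 29814:
29814 = 4*7031 + 1690
7031 = 4*1690 + 271
1690 = 6*271 + 64
271 = 4*64 + 15
64 = 4*15 + 4
15 = 3*4 + 3
4 = 1*3 + 1
3 = 3*1 + 0
Back-substitute:
1 = 4 − 3
1 = −15 + 4·4
1 = 4·64 − 17·15
1 = −17·271 + 72·64
1 = 72·1690 − 449·271
1 = −449·7031 + 1868·1690
1 = 1868·29814 − 7921·7031
So 7031·(-7921) ≡ 1 (mod 29814), i.e. 7031⁻¹ ≡ 21893.
Then x ≡ 21893·19672 ≡ 15866 (mod 29814); the smallest non-negative solution is x = 15866.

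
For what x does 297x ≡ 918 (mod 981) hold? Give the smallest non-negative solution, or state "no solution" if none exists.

13

First find gcd(297, 981):
981 = 3×297 + 90
297 = 3×90 + 27
90 = 3×27 + 9
27 = 3×9 + 0
gcd = 9 and 9 | 918, so solutions exist. Divide through by 9: 33x ≡ 102 (mod 109).
Now find 33⁻¹ mod 109:
109 = 3×33 + 10
33 = 3×10 + 3
10 = 3×3 + 1
3 = 3×1 + 0
Back-substitute:
1 = 10 − 3·3
1 = −3·33 + 10·10
1 = 10·109 − 33·33
So 33·(-33) ≡ 1 (mod 109), i.e. 33⁻¹ ≡ 76.
Then x ≡ 76·102 ≡ 13 (mod 109); the smallest non-negative solution is x = 13.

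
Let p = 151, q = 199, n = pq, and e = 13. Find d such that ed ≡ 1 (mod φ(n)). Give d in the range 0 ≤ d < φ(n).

φ(n) = (p−1)(q−1) = 150·198 = 29700.
Need d with 13·d ≡ 1 (mod 29700). Apply the extended Euclidean algorithm:
29700 = 2284·13 + 8
13 = 1·8 + 5
8 = 1·5 + 3
5 = 1·3 + 2
3 = 1·2 + 1
2 = 2·1 + 0
Back-substitute:
1 = 3 − 2
1 = −5 + 2·3
1 = 2·8 − 3·5
1 = −3·13 + 5·8
1 = 5·29700 − 11423·13
So 13·(-11423) ≡ 1 (mod 29700), hence d ≡ -11423 ≡ 18277 (mod 29700).

18277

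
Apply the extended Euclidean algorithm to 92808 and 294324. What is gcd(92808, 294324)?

12

Apply Euclid's algorithm to 294324 and 92808:
294324 = 3×92808 + 15900
92808 = 5×15900 + 13308
15900 = 1×13308 + 2592
13308 = 5×2592 + 348
2592 = 7×348 + 156
348 = 2×156 + 36
156 = 4×36 + 12
36 = 3×12 + 0
gcd(92808, 294324) = 12.
Back-substituting:
12 = 156 − 4·36
12 = −4·348 + 9·156
12 = 9·2592 − 67·348
12 = −67·13308 + 344·2592
12 = 344·15900 − 411·13308
12 = −411·92808 + 2399·15900
12 = 2399·294324 − 7608·92808
So 12 = (2399)·294324 + (-7608)·92808.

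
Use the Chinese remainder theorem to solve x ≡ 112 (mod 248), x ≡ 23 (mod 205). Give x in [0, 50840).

4328

Write x = 112 + 248·k. Then 248·k ≡ 23 − 112 ≡ 116 (mod 205).
Need 248⁻¹ mod 205. Extended Euclid on (205, 43):
205 = 4×43 + 33
43 = 1×33 + 10
33 = 3×10 + 3
10 = 3×3 + 1
3 = 3×1 + 0
Back-substitute:
1 = 10 − 3·3
1 = −3·33 + 10·10
1 = 10·43 − 13·33
1 = −13·205 + 62·43
248⁻¹ ≡ 62 (mod 205), so k ≡ 62·116 ≡ 17 (mod 205).
x = 112 + 248·17 = 4328.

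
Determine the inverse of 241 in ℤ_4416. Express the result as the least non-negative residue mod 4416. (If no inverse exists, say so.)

Extended Euclidean algorithm:
4416 = 18×241 + 78
241 = 3×78 + 7
78 = 11×7 + 1
7 = 7×1 + 0
Since gcd(241, 4416) = 1, back-substitute to write 1 as a combination:
1 = 78 − 11·7
1 = −11·241 + 34·78
1 = 34·4416 − 623·241
Hence 241⁻¹ ≡ -623 ≡ 3793 (mod 4416).

3793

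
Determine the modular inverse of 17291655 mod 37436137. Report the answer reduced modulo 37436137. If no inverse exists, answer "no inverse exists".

16257835

Run Euclid on (37436137, 17291655):
37436137 = 2×17291655 + 2852827
17291655 = 6×2852827 + 174693
2852827 = 16×174693 + 57739
174693 = 3×57739 + 1476
57739 = 39×1476 + 175
1476 = 8×175 + 76
175 = 2×76 + 23
76 = 3×23 + 7
23 = 3×7 + 2
7 = 3×2 + 1
2 = 2×1 + 0
gcd = 1, so the inverse exists. Back-substitute:
1 = 7 − 3·2
1 = −3·23 + 10·7
1 = 10·76 − 33·23
1 = −33·175 + 76·76
1 = 76·1476 − 641·175
1 = −641·57739 + 25075·1476
1 = 25075·174693 − 75866·57739
1 = −75866·2852827 + 1238931·174693
1 = 1238931·17291655 − 7509452·2852827
1 = −7509452·37436137 + 16257835·17291655
So 17291655·16257835 ≡ 1 (mod 37436137).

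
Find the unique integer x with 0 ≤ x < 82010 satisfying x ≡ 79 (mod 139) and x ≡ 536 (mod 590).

4666

Write x = 79 + 139·k. Then 139·k ≡ 536 − 79 ≡ 457 (mod 590).
Need 139⁻¹ mod 590. Extended Euclid on (590, 139):
590 = 4*139 + 34
139 = 4*34 + 3
34 = 11*3 + 1
3 = 3*1 + 0
Back-substitute:
1 = 34 − 11·3
1 = −11·139 + 45·34
1 = 45·590 − 191·139
139⁻¹ ≡ 399 (mod 590), so k ≡ 399·457 ≡ 33 (mod 590).
x = 79 + 139·33 = 4666.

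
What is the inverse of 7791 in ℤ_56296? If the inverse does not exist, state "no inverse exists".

Run Euclid on (56296, 7791):
56296 = 7×7791 + 1759
7791 = 4×1759 + 755
1759 = 2×755 + 249
755 = 3×249 + 8
249 = 31×8 + 1
8 = 8×1 + 0
The gcd is 1. Working backward:
1 = 249 − 31·8
1 = −31·755 + 94·249
1 = 94·1759 − 219·755
1 = −219·7791 + 970·1759
1 = 970·56296 − 7009·7791
So 7791·(-7009) ≡ 1 (mod 56296), and -7009 ≡ 49287 (mod 56296).

49287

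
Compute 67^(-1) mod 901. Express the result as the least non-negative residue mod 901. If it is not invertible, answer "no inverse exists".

390

Run Euclid on (901, 67):
901 = 13*67 + 30
67 = 2*30 + 7
30 = 4*7 + 2
7 = 3*2 + 1
2 = 2*1 + 0
The gcd is 1. Working backward:
1 = 7 − 3·2
1 = −3·30 + 13·7
1 = 13·67 − 29·30
1 = −29·901 + 390·67
So 67·390 ≡ 1 (mod 901).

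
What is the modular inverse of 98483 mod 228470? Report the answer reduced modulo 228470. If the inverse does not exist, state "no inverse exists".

Euclidean algorithm on 228470, 98483:
228470 = 2·98483 + 31504
98483 = 3·31504 + 3971
31504 = 7·3971 + 3707
3971 = 1·3707 + 264
3707 = 14·264 + 11
264 = 24·11 + 0
Since gcd = 11 > 1, 98483 is not a unit mod 228470.

no inverse exists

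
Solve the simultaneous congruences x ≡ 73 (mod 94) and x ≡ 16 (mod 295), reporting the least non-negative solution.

Write x = 73 + 94·k. Then 94·k ≡ 16 − 73 ≡ 238 (mod 295).
Need 94⁻¹ mod 295. Extended Euclid on (295, 94):
295 = 3×94 + 13
94 = 7×13 + 3
13 = 4×3 + 1
3 = 3×1 + 0
Back-substitute:
1 = 13 − 4·3
1 = −4·94 + 29·13
1 = 29·295 − 91·94
94⁻¹ ≡ 204 (mod 295), so k ≡ 204·238 ≡ 172 (mod 295).
x = 73 + 94·172 = 16241.

16241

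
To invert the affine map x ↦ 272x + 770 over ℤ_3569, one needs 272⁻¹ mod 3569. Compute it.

3136

Extended Euclidean algorithm:
3569 = 13×272 + 33
272 = 8×33 + 8
33 = 4×8 + 1
8 = 8×1 + 0
gcd = 1, so the inverse exists. Back-substitute:
1 = 33 − 4·8
1 = −4·272 + 33·33
1 = 33·3569 − 433·272
Thus 272·(-433) ≡ 1 (mod 3569); reducing, -433 mod 3569 = 3136.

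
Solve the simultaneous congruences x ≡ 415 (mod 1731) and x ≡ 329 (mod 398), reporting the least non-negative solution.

Write x = 415 + 1731·k. Then 1731·k ≡ 329 − 415 ≡ 312 (mod 398).
Need 1731⁻¹ mod 398. Extended Euclid on (398, 139):
398 = 2·139 + 120
139 = 1·120 + 19
120 = 6·19 + 6
19 = 3·6 + 1
6 = 6·1 + 0
Back-substitute:
1 = 19 − 3·6
1 = −3·120 + 19·19
1 = 19·139 − 22·120
1 = −22·398 + 63·139
1731⁻¹ ≡ 63 (mod 398), so k ≡ 63·312 ≡ 154 (mod 398).
x = 415 + 1731·154 = 266989.

266989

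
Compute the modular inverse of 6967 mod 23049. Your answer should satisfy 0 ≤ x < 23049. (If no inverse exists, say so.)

Run Euclid on (23049, 6967):
23049 = 3*6967 + 2148
6967 = 3*2148 + 523
2148 = 4*523 + 56
523 = 9*56 + 19
56 = 2*19 + 18
19 = 1*18 + 1
18 = 18*1 + 0
Since gcd(6967, 23049) = 1, back-substitute to write 1 as a combination:
1 = 19 − 18
1 = −56 + 3·19
1 = 3·523 − 28·56
1 = −28·2148 + 115·523
1 = 115·6967 − 373·2148
1 = −373·23049 + 1234·6967
So 6967·1234 ≡ 1 (mod 23049).

1234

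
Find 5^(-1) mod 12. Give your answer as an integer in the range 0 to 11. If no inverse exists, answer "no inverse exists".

5

gcd(12, 5) by repeated division:
12 = 2*5 + 2
5 = 2*2 + 1
2 = 2*1 + 0
Since gcd(5, 12) = 1, back-substitute to write 1 as a combination:
1 = 5 − 2·2
1 = −2·12 + 5·5
So 5·5 ≡ 1 (mod 12).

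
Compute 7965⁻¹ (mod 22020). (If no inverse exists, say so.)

Euclidean algorithm on 22020, 7965:
22020 = 2×7965 + 6090
7965 = 1×6090 + 1875
6090 = 3×1875 + 465
1875 = 4×465 + 15
465 = 31×15 + 0
Since gcd = 15 > 1, 7965 is not a unit mod 22020.

no inverse exists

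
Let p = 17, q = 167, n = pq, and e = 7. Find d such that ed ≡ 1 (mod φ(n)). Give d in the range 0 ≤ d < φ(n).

φ(n) = (p−1)(q−1) = 16·166 = 2656.
Need d with 7·d ≡ 1 (mod 2656). Apply the extended Euclidean algorithm:
2656 = 379*7 + 3
7 = 2*3 + 1
3 = 3*1 + 0
Back-substitute:
1 = 7 − 2·3
1 = −2·2656 + 759·7
So 7·759 ≡ 1 (mod 2656), hence d = 759.

759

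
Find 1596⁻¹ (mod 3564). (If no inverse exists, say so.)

no inverse exists

Compute gcd(1596, 3564):
3564 = 2·1596 + 372
1596 = 4·372 + 108
372 = 3·108 + 48
108 = 2·48 + 12
48 = 4·12 + 0
Since gcd = 12 > 1, 1596 is not a unit mod 3564.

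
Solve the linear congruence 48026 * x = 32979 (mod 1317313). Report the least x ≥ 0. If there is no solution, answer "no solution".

755921

First find gcd(48026, 1317313):
1317313 = 27*48026 + 20611
48026 = 2*20611 + 6804
20611 = 3*6804 + 199
6804 = 34*199 + 38
199 = 5*38 + 9
38 = 4*9 + 2
9 = 4*2 + 1
2 = 2*1 + 0
gcd = 1, so a unique solution mod 1317313 exists.
Back-substitute for the Bézout coefficients:
1 = 9 − 4·2
1 = −4·38 + 17·9
1 = 17·199 − 89·38
1 = −89·6804 + 3043·199
1 = 3043·20611 − 9218·6804
1 = −9218·48026 + 21479·20611
1 = 21479·1317313 − 589151·48026
So 48026·(-589151) ≡ 1 (mod 1317313), giving 48026⁻¹ ≡ 728162.
x ≡ 48026⁻¹·32979 ≡ 728162·32979 ≡ 755921 (mod 1317313).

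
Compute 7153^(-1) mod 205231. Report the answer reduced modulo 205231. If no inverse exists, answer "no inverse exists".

Apply the Euclidean algorithm to 205231 and 7153:
205231 = 28·7153 + 4947
7153 = 1·4947 + 2206
4947 = 2·2206 + 535
2206 = 4·535 + 66
535 = 8·66 + 7
66 = 9·7 + 3
7 = 2·3 + 1
3 = 3·1 + 0
The gcd is 1. Working backward:
1 = 7 − 2·3
1 = −2·66 + 19·7
1 = 19·535 − 154·66
1 = −154·2206 + 635·535
1 = 635·4947 − 1424·2206
1 = −1424·7153 + 2059·4947
1 = 2059·205231 − 59076·7153
Thus 7153·(-59076) ≡ 1 (mod 205231); reducing, -59076 mod 205231 = 146155.

146155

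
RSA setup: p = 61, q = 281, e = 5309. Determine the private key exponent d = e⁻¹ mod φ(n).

φ(n) = (p−1)(q−1) = 60·280 = 16800.
Need d with 5309·d ≡ 1 (mod 16800). Apply the extended Euclidean algorithm:
16800 = 3*5309 + 873
5309 = 6*873 + 71
873 = 12*71 + 21
71 = 3*21 + 8
21 = 2*8 + 5
8 = 1*5 + 3
5 = 1*3 + 2
3 = 1*2 + 1
2 = 2*1 + 0
Back-substitute:
1 = 3 − 2
1 = −5 + 2·3
1 = 2·8 − 3·5
1 = −3·21 + 8·8
1 = 8·71 − 27·21
1 = −27·873 + 332·71
1 = 332·5309 − 2019·873
1 = −2019·16800 + 6389·5309
So 5309·6389 ≡ 1 (mod 16800), hence d = 6389.

6389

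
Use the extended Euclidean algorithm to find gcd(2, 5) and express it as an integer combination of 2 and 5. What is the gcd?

Apply Euclid's algorithm to 5 and 2:
5 = 2*2 + 1
2 = 2*1 + 0
gcd(2, 5) = 1.
Express as a combination:
1 = 5 − 2·2
So 1 = (1)·5 + (-2)·2.

1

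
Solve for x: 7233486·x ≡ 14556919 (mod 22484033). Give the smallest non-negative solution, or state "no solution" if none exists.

First find gcd(7233486, 22484033):
22484033 = 3*7233486 + 783575
7233486 = 9*783575 + 181311
783575 = 4*181311 + 58331
181311 = 3*58331 + 6318
58331 = 9*6318 + 1469
6318 = 4*1469 + 442
1469 = 3*442 + 143
442 = 3*143 + 13
143 = 11*13 + 0
gcd = 13 and 13 | 14556919, so solutions exist. Divide through by 13: 556422x ≡ 1119763 (mod 1729541).
Now find 556422⁻¹ mod 1729541:
1729541 = 3*556422 + 60275
556422 = 9*60275 + 13947
60275 = 4*13947 + 4487
13947 = 3*4487 + 486
4487 = 9*486 + 113
486 = 4*113 + 34
113 = 3*34 + 11
34 = 3*11 + 1
11 = 11*1 + 0
Back-substitute:
1 = 34 − 3·11
1 = −3·113 + 10·34
1 = 10·486 − 43·113
1 = −43·4487 + 397·486
1 = 397·13947 − 1234·4487
1 = −1234·60275 + 5333·13947
1 = 5333·556422 − 49231·60275
1 = −49231·1729541 + 153026·556422
So 556422⁻¹ ≡ 153026 (mod 1729541).
Then x ≡ 153026·1119763 ≡ 307804 (mod 1729541); the smallest non-negative solution is x = 307804.

307804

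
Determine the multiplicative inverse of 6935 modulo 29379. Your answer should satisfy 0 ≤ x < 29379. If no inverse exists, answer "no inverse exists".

Apply the Euclidean algorithm to 29379 and 6935:
29379 = 4·6935 + 1639
6935 = 4·1639 + 379
1639 = 4·379 + 123
379 = 3·123 + 10
123 = 12·10 + 3
10 = 3·3 + 1
3 = 3·1 + 0
Since gcd(6935, 29379) = 1, back-substitute to write 1 as a combination:
1 = 10 − 3·3
1 = −3·123 + 37·10
1 = 37·379 − 114·123
1 = −114·1639 + 493·379
1 = 493·6935 − 2086·1639
1 = −2086·29379 + 8837·6935
So 6935·8837 ≡ 1 (mod 29379).

8837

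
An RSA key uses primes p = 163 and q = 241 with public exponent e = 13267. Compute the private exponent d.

φ(n) = (p−1)(q−1) = 162·240 = 38880.
Need d with 13267·d ≡ 1 (mod 38880). Apply the extended Euclidean algorithm:
38880 = 2×13267 + 12346
13267 = 1×12346 + 921
12346 = 13×921 + 373
921 = 2×373 + 175
373 = 2×175 + 23
175 = 7×23 + 14
23 = 1×14 + 9
14 = 1×9 + 5
9 = 1×5 + 4
5 = 1×4 + 1
4 = 4×1 + 0
Back-substitute:
1 = 5 − 4
1 = −9 + 2·5
1 = 2·14 − 3·9
1 = −3·23 + 5·14
1 = 5·175 − 38·23
1 = −38·373 + 81·175
1 = 81·921 − 200·373
1 = −200·12346 + 2681·921
1 = 2681·13267 − 2881·12346
1 = −2881·38880 + 8443·13267
So 13267·8443 ≡ 1 (mod 38880), hence d = 8443.

8443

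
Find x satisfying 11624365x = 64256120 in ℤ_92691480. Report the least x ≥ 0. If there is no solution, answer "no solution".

6934616

First find gcd(11624365, 92691480):
92691480 = 7×11624365 + 11320925
11624365 = 1×11320925 + 303440
11320925 = 37×303440 + 93645
303440 = 3×93645 + 22505
93645 = 4×22505 + 3625
22505 = 6×3625 + 755
3625 = 4×755 + 605
755 = 1×605 + 150
605 = 4×150 + 5
150 = 30×5 + 0
gcd = 5 and 5 | 64256120, so solutions exist. Divide through by 5: 2324873x ≡ 12851224 (mod 18538296).
Now find 2324873⁻¹ mod 18538296:
18538296 = 7*2324873 + 2264185
2324873 = 1*2264185 + 60688
2264185 = 37*60688 + 18729
60688 = 3*18729 + 4501
18729 = 4*4501 + 725
4501 = 6*725 + 151
725 = 4*151 + 121
151 = 1*121 + 30
121 = 4*30 + 1
30 = 30*1 + 0
Back-substitute:
1 = 121 − 4·30
1 = −4·151 + 5·121
1 = 5·725 − 24·151
1 = −24·4501 + 149·725
1 = 149·18729 − 620·4501
1 = −620·60688 + 2009·18729
1 = 2009·2264185 − 74953·60688
1 = −74953·2324873 + 76962·2264185
1 = 76962·18538296 − 613687·2324873
So 2324873·(-613687) ≡ 1 (mod 18538296), i.e. 2324873⁻¹ ≡ 17924609.
Then x ≡ 17924609·12851224 ≡ 6934616 (mod 18538296); the smallest non-negative solution is x = 6934616.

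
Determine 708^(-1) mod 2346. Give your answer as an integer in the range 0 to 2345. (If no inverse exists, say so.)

no inverse exists

Compute gcd(708, 2346):
2346 = 3*708 + 222
708 = 3*222 + 42
222 = 5*42 + 12
42 = 3*12 + 6
12 = 2*6 + 0
gcd(708, 2346) = 6 ≠ 1, so 708 has no multiplicative inverse modulo 2346.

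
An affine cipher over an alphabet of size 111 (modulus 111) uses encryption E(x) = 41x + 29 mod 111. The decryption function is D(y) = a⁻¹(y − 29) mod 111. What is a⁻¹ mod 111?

65

Apply the Euclidean algorithm to 111 and 41:
111 = 2·41 + 29
41 = 1·29 + 12
29 = 2·12 + 5
12 = 2·5 + 2
5 = 2·2 + 1
2 = 2·1 + 0
The gcd is 1. Working backward:
1 = 5 − 2·2
1 = −2·12 + 5·5
1 = 5·29 − 12·12
1 = −12·41 + 17·29
1 = 17·111 − 46·41
Thus 41·(-46) ≡ 1 (mod 111); reducing, -46 mod 111 = 65.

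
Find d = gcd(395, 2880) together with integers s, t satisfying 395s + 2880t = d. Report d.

5

Apply Euclid's algorithm to 2880 and 395:
2880 = 7·395 + 115
395 = 3·115 + 50
115 = 2·50 + 15
50 = 3·15 + 5
15 = 3·5 + 0
gcd(395, 2880) = 5.
Back-substituting:
5 = 50 − 3·15
5 = −3·115 + 7·50
5 = 7·395 − 24·115
5 = −24·2880 + 175·395
So 5 = (-24)·2880 + (175)·395.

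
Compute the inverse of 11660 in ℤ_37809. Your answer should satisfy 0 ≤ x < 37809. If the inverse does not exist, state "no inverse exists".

7364

Run Euclid on (37809, 11660):
37809 = 3×11660 + 2829
11660 = 4×2829 + 344
2829 = 8×344 + 77
344 = 4×77 + 36
77 = 2×36 + 5
36 = 7×5 + 1
5 = 5×1 + 0
gcd = 1, so the inverse exists. Back-substitute:
1 = 36 − 7·5
1 = −7·77 + 15·36
1 = 15·344 − 67·77
1 = −67·2829 + 551·344
1 = 551·11660 − 2271·2829
1 = −2271·37809 + 7364·11660
So 11660·7364 ≡ 1 (mod 37809).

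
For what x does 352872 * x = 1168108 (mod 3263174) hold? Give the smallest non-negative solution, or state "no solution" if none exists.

First find gcd(352872, 3263174):
3263174 = 9*352872 + 87326
352872 = 4*87326 + 3568
87326 = 24*3568 + 1694
3568 = 2*1694 + 180
1694 = 9*180 + 74
180 = 2*74 + 32
74 = 2*32 + 10
32 = 3*10 + 2
10 = 5*2 + 0
gcd = 2 and 2 | 1168108, so solutions exist. Divide through by 2: 176436x ≡ 584054 (mod 1631587).
Now find 176436⁻¹ mod 1631587:
1631587 = 9*176436 + 43663
176436 = 4*43663 + 1784
43663 = 24*1784 + 847
1784 = 2*847 + 90
847 = 9*90 + 37
90 = 2*37 + 16
37 = 2*16 + 5
16 = 3*5 + 1
5 = 5*1 + 0
Back-substitute:
1 = 16 − 3·5
1 = −3·37 + 7·16
1 = 7·90 − 17·37
1 = −17·847 + 160·90
1 = 160·1784 − 337·847
1 = −337·43663 + 8248·1784
1 = 8248·176436 − 33329·43663
1 = −33329·1631587 + 308209·176436
So 176436⁻¹ ≡ 308209 (mod 1631587).
Then x ≡ 308209·584054 ≡ 968750 (mod 1631587); the smallest non-negative solution is x = 968750.

968750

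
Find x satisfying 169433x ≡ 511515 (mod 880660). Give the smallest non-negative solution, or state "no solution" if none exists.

gcd(169433, 880660):
880660 = 5·169433 + 33495
169433 = 5·33495 + 1958
33495 = 17·1958 + 209
1958 = 9·209 + 77
209 = 2·77 + 55
77 = 1·55 + 22
55 = 2·22 + 11
22 = 2·11 + 0
gcd = 11, but 11 ∤ 511515, so the congruence has no solution.

no solution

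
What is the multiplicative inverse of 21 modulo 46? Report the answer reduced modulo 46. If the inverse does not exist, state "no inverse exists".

11

gcd(46, 21) by repeated division:
46 = 2*21 + 4
21 = 5*4 + 1
4 = 4*1 + 0
gcd = 1, so the inverse exists. Back-substitute:
1 = 21 − 5·4
1 = −5·46 + 11·21
So 21·11 ≡ 1 (mod 46).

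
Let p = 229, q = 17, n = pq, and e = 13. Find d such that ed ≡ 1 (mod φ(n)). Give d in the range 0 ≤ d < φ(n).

φ(n) = (p−1)(q−1) = 228·16 = 3648.
Need d with 13·d ≡ 1 (mod 3648). Apply the extended Euclidean algorithm:
3648 = 280*13 + 8
13 = 1*8 + 5
8 = 1*5 + 3
5 = 1*3 + 2
3 = 1*2 + 1
2 = 2*1 + 0
Back-substitute:
1 = 3 − 2
1 = −5 + 2·3
1 = 2·8 − 3·5
1 = −3·13 + 5·8
1 = 5·3648 − 1403·13
So 13·(-1403) ≡ 1 (mod 3648), hence d ≡ -1403 ≡ 2245 (mod 3648).

2245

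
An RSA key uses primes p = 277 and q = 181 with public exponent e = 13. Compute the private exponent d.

φ(n) = (p−1)(q−1) = 276·180 = 49680.
Need d with 13·d ≡ 1 (mod 49680). Apply the extended Euclidean algorithm:
49680 = 3821·13 + 7
13 = 1·7 + 6
7 = 1·6 + 1
6 = 6·1 + 0
Back-substitute:
1 = 7 − 6
1 = −13 + 2·7
1 = 2·49680 − 7643·13
So 13·(-7643) ≡ 1 (mod 49680), hence d ≡ -7643 ≡ 42037 (mod 49680).

42037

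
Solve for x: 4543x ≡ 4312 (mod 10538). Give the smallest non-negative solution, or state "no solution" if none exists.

894

First find gcd(4543, 10538):
10538 = 2*4543 + 1452
4543 = 3*1452 + 187
1452 = 7*187 + 143
187 = 1*143 + 44
143 = 3*44 + 11
44 = 4*11 + 0
gcd = 11 and 11 | 4312, so solutions exist. Divide through by 11: 413x ≡ 392 (mod 958).
Now find 413⁻¹ mod 958:
958 = 2·413 + 132
413 = 3·132 + 17
132 = 7·17 + 13
17 = 1·13 + 4
13 = 3·4 + 1
4 = 4·1 + 0
Back-substitute:
1 = 13 − 3·4
1 = −3·17 + 4·13
1 = 4·132 − 31·17
1 = −31·413 + 97·132
1 = 97·958 − 225·413
So 413·(-225) ≡ 1 (mod 958), i.e. 413⁻¹ ≡ 733.
Then x ≡ 733·392 ≡ 894 (mod 958); the smallest non-negative solution is x = 894.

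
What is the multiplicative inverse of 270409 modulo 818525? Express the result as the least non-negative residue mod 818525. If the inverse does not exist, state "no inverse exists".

662514

Extended Euclidean algorithm:
818525 = 3×270409 + 7298
270409 = 37×7298 + 383
7298 = 19×383 + 21
383 = 18×21 + 5
21 = 4×5 + 1
5 = 5×1 + 0
The gcd is 1. Working backward:
1 = 21 − 4·5
1 = −4·383 + 73·21
1 = 73·7298 − 1391·383
1 = −1391·270409 + 51540·7298
1 = 51540·818525 − 156011·270409
So 270409·(-156011) ≡ 1 (mod 818525), and -156011 ≡ 662514 (mod 818525).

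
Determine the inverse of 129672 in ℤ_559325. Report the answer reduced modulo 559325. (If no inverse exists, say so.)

Apply the Euclidean algorithm to 559325 and 129672:
559325 = 4×129672 + 40637
129672 = 3×40637 + 7761
40637 = 5×7761 + 1832
7761 = 4×1832 + 433
1832 = 4×433 + 100
433 = 4×100 + 33
100 = 3×33 + 1
33 = 33×1 + 0
gcd = 1, so the inverse exists. Back-substitute:
1 = 100 − 3·33
1 = −3·433 + 13·100
1 = 13·1832 − 55·433
1 = −55·7761 + 233·1832
1 = 233·40637 − 1220·7761
1 = −1220·129672 + 3893·40637
1 = 3893·559325 − 16792·129672
Thus 129672·(-16792) ≡ 1 (mod 559325); reducing, -16792 mod 559325 = 542533.

542533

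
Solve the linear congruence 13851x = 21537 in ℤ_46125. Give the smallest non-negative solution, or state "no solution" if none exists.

2962

First find gcd(13851, 46125):
46125 = 3×13851 + 4572
13851 = 3×4572 + 135
4572 = 33×135 + 117
135 = 1×117 + 18
117 = 6×18 + 9
18 = 2×9 + 0
gcd = 9 and 9 | 21537, so solutions exist. Divide through by 9: 1539x ≡ 2393 (mod 5125).
Now find 1539⁻¹ mod 5125:
5125 = 3×1539 + 508
1539 = 3×508 + 15
508 = 33×15 + 13
15 = 1×13 + 2
13 = 6×2 + 1
2 = 2×1 + 0
Back-substitute:
1 = 13 − 6·2
1 = −6·15 + 7·13
1 = 7·508 − 237·15
1 = −237·1539 + 718·508
1 = 718·5125 − 2391·1539
So 1539·(-2391) ≡ 1 (mod 5125), i.e. 1539⁻¹ ≡ 2734.
Then x ≡ 2734·2393 ≡ 2962 (mod 5125); the smallest non-negative solution is x = 2962.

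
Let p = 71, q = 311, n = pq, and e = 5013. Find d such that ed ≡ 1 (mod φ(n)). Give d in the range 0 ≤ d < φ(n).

φ(n) = (p−1)(q−1) = 70·310 = 21700.
Need d with 5013·d ≡ 1 (mod 21700). Apply the extended Euclidean algorithm:
21700 = 4×5013 + 1648
5013 = 3×1648 + 69
1648 = 23×69 + 61
69 = 1×61 + 8
61 = 7×8 + 5
8 = 1×5 + 3
5 = 1×3 + 2
3 = 1×2 + 1
2 = 2×1 + 0
Back-substitute:
1 = 3 − 2
1 = −5 + 2·3
1 = 2·8 − 3·5
1 = −3·61 + 23·8
1 = 23·69 − 26·61
1 = −26·1648 + 621·69
1 = 621·5013 − 1889·1648
1 = −1889·21700 + 8177·5013
So 5013·8177 ≡ 1 (mod 21700), hence d = 8177.

8177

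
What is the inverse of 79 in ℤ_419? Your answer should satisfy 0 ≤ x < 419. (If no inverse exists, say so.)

122

Run Euclid on (419, 79):
419 = 5·79 + 24
79 = 3·24 + 7
24 = 3·7 + 3
7 = 2·3 + 1
3 = 3·1 + 0
The gcd is 1. Working backward:
1 = 7 − 2·3
1 = −2·24 + 7·7
1 = 7·79 − 23·24
1 = −23·419 + 122·79
So 79·122 ≡ 1 (mod 419).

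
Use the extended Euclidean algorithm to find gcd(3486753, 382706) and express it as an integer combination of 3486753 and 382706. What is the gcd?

1

Apply Euclid's algorithm to 3486753 and 382706:
3486753 = 9*382706 + 42399
382706 = 9*42399 + 1115
42399 = 38*1115 + 29
1115 = 38*29 + 13
29 = 2*13 + 3
13 = 4*3 + 1
3 = 3*1 + 0
gcd(3486753, 382706) = 1.
Working backward:
1 = 13 − 4·3
1 = −4·29 + 9·13
1 = 9·1115 − 346·29
1 = −346·42399 + 13157·1115
1 = 13157·382706 − 118759·42399
1 = −118759·3486753 + 1081988·382706
So 1 = (-118759)·3486753 + (1081988)·382706.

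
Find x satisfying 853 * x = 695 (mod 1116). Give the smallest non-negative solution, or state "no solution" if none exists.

First find gcd(853, 1116):
1116 = 1*853 + 263
853 = 3*263 + 64
263 = 4*64 + 7
64 = 9*7 + 1
7 = 7*1 + 0
gcd = 1, so a unique solution mod 1116 exists.
Back-substitute for the Bézout coefficients:
1 = 64 − 9·7
1 = −9·263 + 37·64
1 = 37·853 − 120·263
1 = −120·1116 + 157·853
So 853·(157) ≡ 1 (mod 1116), giving 853⁻¹ ≡ 157.
x ≡ 853⁻¹·695 ≡ 157·695 ≡ 863 (mod 1116).

863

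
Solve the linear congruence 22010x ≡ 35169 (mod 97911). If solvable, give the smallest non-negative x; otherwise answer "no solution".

First find gcd(22010, 97911):
97911 = 4×22010 + 9871
22010 = 2×9871 + 2268
9871 = 4×2268 + 799
2268 = 2×799 + 670
799 = 1×670 + 129
670 = 5×129 + 25
129 = 5×25 + 4
25 = 6×4 + 1
4 = 4×1 + 0
gcd = 1, so a unique solution mod 97911 exists.
Back-substitute for the Bézout coefficients:
1 = 25 − 6·4
1 = −6·129 + 31·25
1 = 31·670 − 161·129
1 = −161·799 + 192·670
1 = 192·2268 − 545·799
1 = −545·9871 + 2372·2268
1 = 2372·22010 − 5289·9871
1 = −5289·97911 + 23528·22010
So 22010·(23528) ≡ 1 (mod 97911), giving 22010⁻¹ ≡ 23528.
x ≡ 22010⁻¹·35169 ≡ 23528·35169 ≡ 10371 (mod 97911).

10371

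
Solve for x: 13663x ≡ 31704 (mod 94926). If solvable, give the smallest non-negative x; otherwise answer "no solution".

no solution

gcd(13663, 94926):
94926 = 6×13663 + 12948
13663 = 1×12948 + 715
12948 = 18×715 + 78
715 = 9×78 + 13
78 = 6×13 + 0
gcd = 13, but 13 ∤ 31704, so the congruence has no solution.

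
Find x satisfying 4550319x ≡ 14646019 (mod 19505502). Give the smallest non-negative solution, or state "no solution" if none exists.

no solution

gcd(4550319, 19505502):
19505502 = 4*4550319 + 1304226
4550319 = 3*1304226 + 637641
1304226 = 2*637641 + 28944
637641 = 22*28944 + 873
28944 = 33*873 + 135
873 = 6*135 + 63
135 = 2*63 + 9
63 = 7*9 + 0
gcd = 9, but 9 ∤ 14646019, so the congruence has no solution.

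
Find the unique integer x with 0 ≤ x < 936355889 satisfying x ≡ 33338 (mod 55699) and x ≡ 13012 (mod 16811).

Write x = 33338 + 55699·k. Then 55699·k ≡ 13012 − 33338 ≡ 13296 (mod 16811).
Need 55699⁻¹ mod 16811. Extended Euclid on (16811, 5266):
16811 = 3*5266 + 1013
5266 = 5*1013 + 201
1013 = 5*201 + 8
201 = 25*8 + 1
8 = 8*1 + 0
Back-substitute:
1 = 201 − 25·8
1 = −25·1013 + 126·201
1 = 126·5266 − 655·1013
1 = −655·16811 + 2091·5266
55699⁻¹ ≡ 2091 (mod 16811), so k ≡ 2091·13296 ≡ 13353 (mod 16811).
x = 33338 + 55699·13353 = 743782085.

743782085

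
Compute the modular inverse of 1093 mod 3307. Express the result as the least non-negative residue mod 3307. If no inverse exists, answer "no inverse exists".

Run Euclid on (3307, 1093):
3307 = 3·1093 + 28
1093 = 39·28 + 1
28 = 28·1 + 0
Since gcd(1093, 3307) = 1, back-substitute to write 1 as a combination:
1 = 1093 − 39·28
1 = −39·3307 + 118·1093
So 1093·118 ≡ 1 (mod 3307).

118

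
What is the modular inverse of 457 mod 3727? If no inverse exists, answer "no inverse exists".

Apply the Euclidean algorithm to 3727 and 457:
3727 = 8*457 + 71
457 = 6*71 + 31
71 = 2*31 + 9
31 = 3*9 + 4
9 = 2*4 + 1
4 = 4*1 + 0
gcd = 1, so the inverse exists. Back-substitute:
1 = 9 − 2·4
1 = −2·31 + 7·9
1 = 7·71 − 16·31
1 = −16·457 + 103·71
1 = 103·3727 − 840·457
Thus 457·(-840) ≡ 1 (mod 3727); reducing, -840 mod 3727 = 2887.

2887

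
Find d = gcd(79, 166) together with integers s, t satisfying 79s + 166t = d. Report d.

1

Apply Euclid's algorithm to 166 and 79:
166 = 2×79 + 8
79 = 9×8 + 7
8 = 1×7 + 1
7 = 7×1 + 0
gcd(79, 166) = 1.
Express as a combination:
1 = 8 − 7
1 = −79 + 10·8
1 = 10·166 − 21·79
So 1 = (10)·166 + (-21)·79.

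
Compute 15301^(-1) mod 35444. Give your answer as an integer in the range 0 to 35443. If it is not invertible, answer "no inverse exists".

Run Euclid on (35444, 15301):
35444 = 2·15301 + 4842
15301 = 3·4842 + 775
4842 = 6·775 + 192
775 = 4·192 + 7
192 = 27·7 + 3
7 = 2·3 + 1
3 = 3·1 + 0
Since gcd(15301, 35444) = 1, back-substitute to write 1 as a combination:
1 = 7 − 2·3
1 = −2·192 + 55·7
1 = 55·775 − 222·192
1 = −222·4842 + 1387·775
1 = 1387·15301 − 4383·4842
1 = −4383·35444 + 10153·15301
So 15301·10153 ≡ 1 (mod 35444).

10153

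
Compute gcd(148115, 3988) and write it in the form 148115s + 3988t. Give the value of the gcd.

Euclidean algorithm:
148115 = 37*3988 + 559
3988 = 7*559 + 75
559 = 7*75 + 34
75 = 2*34 + 7
34 = 4*7 + 6
7 = 1*6 + 1
6 = 6*1 + 0
gcd(148115, 3988) = 1.
Back-substituting:
1 = 7 − 6
1 = −34 + 5·7
1 = 5·75 − 11·34
1 = −11·559 + 82·75
1 = 82·3988 − 585·559
1 = −585·148115 + 21727·3988
So 1 = (-585)·148115 + (21727)·3988.

1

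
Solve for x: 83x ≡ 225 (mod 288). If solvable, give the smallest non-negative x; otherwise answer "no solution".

27

First find gcd(83, 288):
288 = 3×83 + 39
83 = 2×39 + 5
39 = 7×5 + 4
5 = 1×4 + 1
4 = 4×1 + 0
gcd = 1, so a unique solution mod 288 exists.
Back-substitute for the Bézout coefficients:
1 = 5 − 4
1 = −39 + 8·5
1 = 8·83 − 17·39
1 = −17·288 + 59·83
So 83·(59) ≡ 1 (mod 288), giving 83⁻¹ ≡ 59.
x ≡ 83⁻¹·225 ≡ 59·225 ≡ 27 (mod 288).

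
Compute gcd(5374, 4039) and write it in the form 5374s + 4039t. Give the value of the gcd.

1

Euclidean algorithm:
5374 = 1·4039 + 1335
4039 = 3·1335 + 34
1335 = 39·34 + 9
34 = 3·9 + 7
9 = 1·7 + 2
7 = 3·2 + 1
2 = 2·1 + 0
gcd(5374, 4039) = 1.
Working backward:
1 = 7 − 3·2
1 = −3·9 + 4·7
1 = 4·34 − 15·9
1 = −15·1335 + 589·34
1 = 589·4039 − 1782·1335
1 = −1782·5374 + 2371·4039
So 1 = (-1782)·5374 + (2371)·4039.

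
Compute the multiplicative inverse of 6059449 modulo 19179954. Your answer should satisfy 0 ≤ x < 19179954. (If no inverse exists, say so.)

17941519

Apply the Euclidean algorithm to 19179954 and 6059449:
19179954 = 3·6059449 + 1001607
6059449 = 6·1001607 + 49807
1001607 = 20·49807 + 5467
49807 = 9·5467 + 604
5467 = 9·604 + 31
604 = 19·31 + 15
31 = 2·15 + 1
15 = 15·1 + 0
The gcd is 1. Working backward:
1 = 31 − 2·15
1 = −2·604 + 39·31
1 = 39·5467 − 353·604
1 = −353·49807 + 3216·5467
1 = 3216·1001607 − 64673·49807
1 = −64673·6059449 + 391254·1001607
1 = 391254·19179954 − 1238435·6059449
So 6059449·(-1238435) ≡ 1 (mod 19179954), and -1238435 ≡ 17941519 (mod 19179954).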